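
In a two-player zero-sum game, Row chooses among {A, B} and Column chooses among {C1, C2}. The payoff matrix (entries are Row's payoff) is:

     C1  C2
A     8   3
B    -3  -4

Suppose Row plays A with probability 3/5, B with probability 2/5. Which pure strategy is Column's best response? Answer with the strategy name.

If Column plays C1, Row's expected payoff is (3/5)·8 + (2/5)·(-3) = 18/5.
If Column plays C2, Row's expected payoff is (3/5)·3 + (2/5)·(-4) = 1/5.
Column minimizes Row's payoff; the smallest is 1/5, so the best response is C2.

C2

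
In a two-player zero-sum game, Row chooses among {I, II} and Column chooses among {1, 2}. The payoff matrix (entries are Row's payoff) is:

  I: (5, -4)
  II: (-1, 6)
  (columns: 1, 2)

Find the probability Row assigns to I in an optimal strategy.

Row minima: I → -4, II → -1; maximin = -1.
Column maxima: 1 → 5, 2 → 6; minimax = 5.
-1 ≠ 5, so there is no saddle point; optimal play is mixed.
Let Row play I with probability p. Expected payoff against 1: 5p + (-1)(1−p) = 6p − 1; against 2: (-4)p + 6(1−p) = −10p + 6.
Setting these equal: 6p − 1 = −10p + 6 ⇒ 16p = 7 ⇒ p = 7/16, and the value is (6)·(7/16) − 1 = 13/8.
For Column: with q = P(1), equating I's and II's payoffs gives 9q − 4 = −7q + 6 ⇒ q = 5/8.

7/16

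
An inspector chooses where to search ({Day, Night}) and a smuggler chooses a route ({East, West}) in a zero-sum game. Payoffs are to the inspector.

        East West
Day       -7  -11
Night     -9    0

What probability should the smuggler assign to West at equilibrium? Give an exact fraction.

Row minima: Day → -11, Night → -9; maximin = -9.
Column maxima: East → -7, West → 0; minimax = -7.
-9 ≠ -7, so there is no saddle point; optimal play is mixed.
Let the inspector play Day with probability p. Expected payoff against East: (-7)p + (-9)(1−p) = 2p − 9; against West: (-11)p + 0(1−p) = −11p.
Setting these equal: 2p − 9 = −11p ⇒ 13p = 9 ⇒ p = 9/13, and the value is (2)·(9/13) − 9 = -99/13.
For the smuggler: with q = P(East), equating Day's and Night's payoffs gives 4q − 11 = −9q ⇒ q = 11/13.

2/13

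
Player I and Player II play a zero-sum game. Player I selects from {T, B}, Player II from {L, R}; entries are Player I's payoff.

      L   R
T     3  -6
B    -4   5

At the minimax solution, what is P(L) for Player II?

Row minima: T → -6, B → -4; maximin = -4.
Column maxima: L → 3, R → 5; minimax = 3.
-4 ≠ 3, so there is no saddle point; optimal play is mixed.
Let Player I play T with probability p. Expected payoff against L: 3p + (-4)(1−p) = 7p − 4; against R: (-6)p + 5(1−p) = −11p + 5.
Setting these equal: 7p − 4 = −11p + 5 ⇒ 18p = 9 ⇒ p = 1/2, and the value is (7)·(1/2) − 4 = -1/2.
For Player II: with q = P(L), equating T's and B's payoffs gives 9q − 6 = −9q + 5 ⇒ q = 11/18.

11/18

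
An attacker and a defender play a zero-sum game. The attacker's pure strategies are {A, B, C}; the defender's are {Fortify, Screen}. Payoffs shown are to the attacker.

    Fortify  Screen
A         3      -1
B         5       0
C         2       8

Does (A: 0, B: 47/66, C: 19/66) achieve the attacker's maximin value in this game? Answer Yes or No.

No

Against Fortify this mix gives (47/66)·5 + (19/66)·2 = 91/22.
Against Screen this mix gives (47/66)·0 + (19/66)·8 = 76/33.
The defender will play Screen, holding the attacker to 76/33. Shifting weight toward the row that does better against Screen would raise this floor (the equalizing mix achieves 40/11 against both Screen and Fortify), so the proposed strategy is not optimal.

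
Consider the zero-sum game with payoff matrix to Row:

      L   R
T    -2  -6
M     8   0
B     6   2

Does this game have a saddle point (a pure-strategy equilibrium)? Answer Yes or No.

Row minima: T → -6, M → 0, B → 2; maximin = 2.
Column maxima: L → 8, R → 2; minimax = 2.
maximin = minimax = 2, so a saddle point exists.

Yes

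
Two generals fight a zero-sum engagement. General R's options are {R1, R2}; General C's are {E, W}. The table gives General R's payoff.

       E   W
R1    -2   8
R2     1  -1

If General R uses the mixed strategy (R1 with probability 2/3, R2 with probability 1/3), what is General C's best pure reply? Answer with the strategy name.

E

If General C plays E, General R's expected payoff is (2/3)·(-2) + (1/3)·1 = -1.
If General C plays W, General R's expected payoff is (2/3)·8 + (1/3)·(-1) = 5.
General C minimizes General R's payoff; the smallest is -1, so the best response is E.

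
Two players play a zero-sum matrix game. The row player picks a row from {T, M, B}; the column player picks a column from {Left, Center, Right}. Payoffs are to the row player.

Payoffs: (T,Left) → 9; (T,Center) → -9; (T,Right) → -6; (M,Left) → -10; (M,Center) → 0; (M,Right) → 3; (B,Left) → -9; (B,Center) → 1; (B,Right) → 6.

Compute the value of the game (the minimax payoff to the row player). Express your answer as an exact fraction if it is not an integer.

Row minima: T → -9, M → -10, B → -9; maximin = -9.
Column maxima: Left → 9, Center → 1, Right → 6; minimax = 1.
-9 ≠ 1, so there is no saddle point; optimal play is mixed.
M is strictly dominated by B, so the row player never plays it.
Right is strictly dominated by Center (it gives the row player strictly more in every row), so the column player never plays it.
On the remaining 2×2 (T, B vs Left, Center):
Let the row player play T with probability p. Expected payoff against Left: 9p + (-9)(1−p) = 18p − 9; against Center: (-9)p + 1(1−p) = −10p + 1.
Setting these equal: 18p − 9 = −10p + 1 ⇒ 28p = 10 ⇒ p = 5/14, and the value is (18)·(5/14) − 9 = -18/7.
For the column player: with q = P(Left), equating T's and B's payoffs gives 18q − 9 = −10q + 1 ⇒ q = 5/14.

-18/7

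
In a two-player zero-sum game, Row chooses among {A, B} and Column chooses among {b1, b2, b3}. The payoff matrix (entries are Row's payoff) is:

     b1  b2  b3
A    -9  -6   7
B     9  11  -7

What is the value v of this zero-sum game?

Row minima: A → -9, B → -7; maximin = -7.
Column maxima: b1 → 9, b2 → 11, b3 → 7; minimax = 7.
-7 ≠ 7, so there is no saddle point; optimal play is mixed.
b2 is strictly dominated by b1 (it gives Row strictly more in every row), so Column never plays it.
On the remaining 2×2 (A, B vs b1, b3):
Let Row play A with probability p. Expected payoff against b1: (-9)p + 9(1−p) = −18p + 9; against b3: 7p + (-7)(1−p) = 14p − 7.
Setting these equal: −18p + 9 = 14p − 7 ⇒ −32p = -16 ⇒ p = 1/2, and the value is (-18)·(1/2) + 9 = 0.
For Column: with q = P(b1), equating A's and B's payoffs gives −16q + 7 = 16q − 7 ⇒ q = 7/16.

0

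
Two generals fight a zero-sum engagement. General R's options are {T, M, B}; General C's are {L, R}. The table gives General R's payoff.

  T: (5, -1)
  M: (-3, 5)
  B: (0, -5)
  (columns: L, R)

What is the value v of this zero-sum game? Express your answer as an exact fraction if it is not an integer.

Row minima: T → -1, M → -3, B → -5; maximin = -1.
Column maxima: L → 5, R → 5; minimax = 5.
-1 ≠ 5, so there is no saddle point; optimal play is mixed.
B is strictly dominated by T, so General R never plays it.
On the remaining 2×2 (T, M vs L, R):
Let General R play T with probability p. Expected payoff against L: 5p + (-3)(1−p) = 8p − 3; against R: (-1)p + 5(1−p) = −6p + 5.
Setting these equal: 8p − 3 = −6p + 5 ⇒ 14p = 8 ⇒ p = 4/7, and the value is (8)·(4/7) − 3 = 11/7.
For General C: with q = P(L), equating T's and M's payoffs gives 6q − 1 = −8q + 5 ⇒ q = 3/7.

11/7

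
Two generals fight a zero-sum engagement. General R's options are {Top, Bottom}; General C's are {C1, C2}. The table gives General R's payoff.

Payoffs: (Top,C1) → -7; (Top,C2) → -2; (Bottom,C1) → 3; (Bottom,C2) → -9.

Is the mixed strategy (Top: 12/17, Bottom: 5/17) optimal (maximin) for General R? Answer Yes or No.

Yes

Against C1 this mix gives (12/17)·(-7) + (5/17)·3 = -69/17.
Against C2 this mix gives (12/17)·(-2) + (5/17)·(-9) = -69/17.
All of General C's active replies (C1, C2) yield -69/17, and no column does worse for General R. The mix makes General C indifferent and guarantees -69/17, so it is optimal.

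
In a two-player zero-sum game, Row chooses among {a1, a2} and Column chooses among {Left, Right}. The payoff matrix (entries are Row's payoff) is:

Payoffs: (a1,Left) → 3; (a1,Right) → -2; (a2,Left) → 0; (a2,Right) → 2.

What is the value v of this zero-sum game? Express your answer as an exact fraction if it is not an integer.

Row minima: a1 → -2, a2 → 0; maximin = 0.
Column maxima: Left → 3, Right → 2; minimax = 2.
0 ≠ 2, so there is no saddle point; optimal play is mixed.
Let Row play a1 with probability p. Expected payoff against Left: 3p + 0(1−p) = 3p; against Right: (-2)p + 2(1−p) = −4p + 2.
Setting these equal: 3p = −4p + 2 ⇒ 7p = 2 ⇒ p = 2/7, and the value is (3)·(2/7) = 6/7.
For Column: with q = P(Left), equating a1's and a2's payoffs gives 5q − 2 = −2q + 2 ⇒ q = 4/7.

6/7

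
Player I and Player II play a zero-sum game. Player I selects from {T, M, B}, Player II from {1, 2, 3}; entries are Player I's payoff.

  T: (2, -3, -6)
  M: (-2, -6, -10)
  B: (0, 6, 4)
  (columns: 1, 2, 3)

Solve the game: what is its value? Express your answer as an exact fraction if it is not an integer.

Row minima: T → -6, M → -10, B → 0; maximin = 0.
Column maxima: 1 → 2, 2 → 6, 3 → 4; minimax = 2.
0 ≠ 2, so there is no saddle point; optimal play is mixed.
M is strictly dominated by T, so Player I never plays it.
2 is strictly dominated by 3 (it gives Player I strictly more in every row), so Player II never plays it.
On the remaining 2×2 (T, B vs 1, 3):
Let Player I play T with probability p. Expected payoff against 1: 2p + 0(1−p) = 2p; against 3: (-6)p + 4(1−p) = −10p + 4.
Setting these equal: 2p = −10p + 4 ⇒ 12p = 4 ⇒ p = 1/3, and the value is (2)·(1/3) = 2/3.
For Player II: with q = P(1), equating T's and B's payoffs gives 8q − 6 = −4q + 4 ⇒ q = 5/6.

2/3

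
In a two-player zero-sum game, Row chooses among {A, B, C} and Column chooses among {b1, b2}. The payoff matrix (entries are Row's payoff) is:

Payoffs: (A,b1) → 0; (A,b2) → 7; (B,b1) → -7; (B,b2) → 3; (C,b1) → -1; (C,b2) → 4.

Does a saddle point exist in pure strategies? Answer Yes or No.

Row minima: A → 0, B → -7, C → -1; maximin = 0.
Column maxima: b1 → 0, b2 → 7; minimax = 0.
maximin = minimax = 0, so a saddle point exists.

Yes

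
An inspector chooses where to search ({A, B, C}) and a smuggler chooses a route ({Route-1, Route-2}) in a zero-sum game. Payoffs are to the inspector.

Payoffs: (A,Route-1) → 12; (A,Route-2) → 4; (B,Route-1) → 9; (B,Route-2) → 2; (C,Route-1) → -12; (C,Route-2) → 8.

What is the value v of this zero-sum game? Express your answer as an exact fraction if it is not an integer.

36/7

Row minima: A → 4, B → 2, C → -12; maximin = 4.
Column maxima: Route-1 → 12, Route-2 → 8; minimax = 8.
4 ≠ 8, so there is no saddle point; optimal play is mixed.
B is strictly dominated by A, so the inspector never plays it.
On the remaining 2×2 (A, C vs Route-1, Route-2):
Let the inspector play A with probability p. Expected payoff against Route-1: 12p + (-12)(1−p) = 24p − 12; against Route-2: 4p + 8(1−p) = −4p + 8.
Setting these equal: 24p − 12 = −4p + 8 ⇒ 28p = 20 ⇒ p = 5/7, and the value is (24)·(5/7) − 12 = 36/7.
For the smuggler: with q = P(Route-1), equating A's and C's payoffs gives 8q + 4 = −20q + 8 ⇒ q = 1/7.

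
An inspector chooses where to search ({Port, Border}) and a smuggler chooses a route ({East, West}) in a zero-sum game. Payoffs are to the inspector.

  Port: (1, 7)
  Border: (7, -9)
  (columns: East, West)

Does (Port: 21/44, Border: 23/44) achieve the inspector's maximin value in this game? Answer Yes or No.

No

Against East this mix gives (21/44)·1 + (23/44)·7 = 91/22.
Against West this mix gives (21/44)·7 + (23/44)·(-9) = -15/11.
The smuggler will play West, holding the inspector to -15/11. Shifting weight toward the row that does better against West would raise this floor (the equalizing mix achieves 29/11 against both West and East), so the proposed strategy is not optimal.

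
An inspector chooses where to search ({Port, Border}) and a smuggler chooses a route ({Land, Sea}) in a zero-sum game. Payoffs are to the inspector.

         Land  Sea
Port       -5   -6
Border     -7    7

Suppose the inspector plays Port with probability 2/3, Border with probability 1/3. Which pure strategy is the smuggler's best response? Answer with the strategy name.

Land

If the smuggler plays Land, the inspector's expected payoff is (2/3)·(-5) + (1/3)·(-7) = -17/3.
If the smuggler plays Sea, the inspector's expected payoff is (2/3)·(-6) + (1/3)·7 = -5/3.
The smuggler minimizes the inspector's payoff; the smallest is -17/3, so the best response is Land.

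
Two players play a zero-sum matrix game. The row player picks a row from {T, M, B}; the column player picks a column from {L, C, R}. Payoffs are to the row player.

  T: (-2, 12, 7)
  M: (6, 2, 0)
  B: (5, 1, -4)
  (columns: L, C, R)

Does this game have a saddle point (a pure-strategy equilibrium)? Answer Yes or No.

No

Row minima: T → -2, M → 0, B → -4; maximin = 0.
Column maxima: L → 6, C → 12, R → 7; minimax = 6.
0 ≠ 6, so no pure-strategy equilibrium exists.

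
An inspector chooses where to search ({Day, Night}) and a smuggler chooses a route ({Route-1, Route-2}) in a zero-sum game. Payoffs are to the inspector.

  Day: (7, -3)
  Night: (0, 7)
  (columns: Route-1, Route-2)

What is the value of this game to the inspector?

Row minima: Day → -3, Night → 0; maximin = 0.
Column maxima: Route-1 → 7, Route-2 → 7; minimax = 7.
0 ≠ 7, so there is no saddle point; optimal play is mixed.
Let the inspector play Day with probability p. Expected payoff against Route-1: 7p + 0(1−p) = 7p; against Route-2: (-3)p + 7(1−p) = −10p + 7.
Setting these equal: 7p = −10p + 7 ⇒ 17p = 7 ⇒ p = 7/17, and the value is (7)·(7/17) = 49/17.
For the smuggler: with q = P(Route-1), equating Day's and Night's payoffs gives 10q − 3 = −7q + 7 ⇒ q = 10/17.

49/17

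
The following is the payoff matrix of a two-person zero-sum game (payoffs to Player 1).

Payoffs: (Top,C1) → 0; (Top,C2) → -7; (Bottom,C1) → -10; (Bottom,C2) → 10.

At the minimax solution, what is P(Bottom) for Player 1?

7/27

Row minima: Top → -7, Bottom → -10; maximin = -7.
Column maxima: C1 → 0, C2 → 10; minimax = 0.
-7 ≠ 0, so there is no saddle point; optimal play is mixed.
Let Player 1 play Top with probability p. Expected payoff against C1: 0p + (-10)(1−p) = 10p − 10; against C2: (-7)p + 10(1−p) = −17p + 10.
Setting these equal: 10p − 10 = −17p + 10 ⇒ 27p = 20 ⇒ p = 20/27, and the value is (10)·(20/27) − 10 = -70/27.
For Player 2: with q = P(C1), equating Top's and Bottom's payoffs gives 7q − 7 = −20q + 10 ⇒ q = 17/27.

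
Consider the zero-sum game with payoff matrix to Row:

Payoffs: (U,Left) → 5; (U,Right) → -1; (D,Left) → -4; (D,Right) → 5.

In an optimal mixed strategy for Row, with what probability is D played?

2/5

Row minima: U → -1, D → -4; maximin = -1.
Column maxima: Left → 5, Right → 5; minimax = 5.
-1 ≠ 5, so there is no saddle point; optimal play is mixed.
Let Row play U with probability p. Expected payoff against Left: 5p + (-4)(1−p) = 9p − 4; against Right: (-1)p + 5(1−p) = −6p + 5.
Setting these equal: 9p − 4 = −6p + 5 ⇒ 15p = 9 ⇒ p = 3/5, and the value is (9)·(3/5) − 4 = 7/5.
For Column: with q = P(Left), equating U's and D's payoffs gives 6q − 1 = −9q + 5 ⇒ q = 2/5.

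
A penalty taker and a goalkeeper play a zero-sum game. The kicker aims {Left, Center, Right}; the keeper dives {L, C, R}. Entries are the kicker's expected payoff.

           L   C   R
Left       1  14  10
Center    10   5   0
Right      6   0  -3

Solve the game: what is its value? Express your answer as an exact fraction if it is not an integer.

Row minima: Left → 1, Center → 0, Right → -3; maximin = 1.
Column maxima: L → 10, C → 14, R → 10; minimax = 10.
1 ≠ 10, so there is no saddle point; optimal play is mixed.
Right is strictly dominated by Center, so the kicker never plays it.
C is strictly dominated by R (it gives the kicker strictly more in every row), so the keeper never plays it.
On the remaining 2×2 (Left, Center vs L, R):
Let the kicker play Left with probability p. Expected payoff against L: 1p + 10(1−p) = −9p + 10; against R: 10p + 0(1−p) = 10p.
Setting these equal: −9p + 10 = 10p ⇒ −19p = -10 ⇒ p = 10/19, and the value is (-9)·(10/19) + 10 = 100/19.
For the keeper: with q = P(L), equating Left's and Center's payoffs gives −9q + 10 = 10q ⇒ q = 10/19.

100/19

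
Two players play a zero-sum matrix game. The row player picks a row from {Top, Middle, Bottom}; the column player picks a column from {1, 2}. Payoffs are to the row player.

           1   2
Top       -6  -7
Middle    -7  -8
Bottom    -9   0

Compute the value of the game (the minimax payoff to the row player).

-63/10

Row minima: Top → -7, Middle → -8, Bottom → -9; maximin = -7.
Column maxima: 1 → -6, 2 → 0; minimax = -6.
-7 ≠ -6, so there is no saddle point; optimal play is mixed.
Middle is strictly dominated by Top, so the row player never plays it.
On the remaining 2×2 (Top, Bottom vs 1, 2):
Let the row player play Top with probability p. Expected payoff against 1: (-6)p + (-9)(1−p) = 3p − 9; against 2: (-7)p + 0(1−p) = −7p.
Setting these equal: 3p − 9 = −7p ⇒ 10p = 9 ⇒ p = 9/10, and the value is (3)·(9/10) − 9 = -63/10.
For the column player: with q = P(1), equating Top's and Bottom's payoffs gives q − 7 = −9q ⇒ q = 7/10.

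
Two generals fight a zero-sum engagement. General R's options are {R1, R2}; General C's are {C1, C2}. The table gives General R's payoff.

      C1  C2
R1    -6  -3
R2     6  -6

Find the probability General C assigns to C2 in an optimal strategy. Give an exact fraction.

4/5

Row minima: R1 → -6, R2 → -6; maximin = -6.
Column maxima: C1 → 6, C2 → -3; minimax = -3.
-6 ≠ -3, so there is no saddle point; optimal play is mixed.
Let General R play R1 with probability p. Expected payoff against C1: (-6)p + 6(1−p) = −12p + 6; against C2: (-3)p + (-6)(1−p) = 3p − 6.
Setting these equal: −12p + 6 = 3p − 6 ⇒ −15p = -12 ⇒ p = 4/5, and the value is (-12)·(4/5) + 6 = -18/5.
For General C: with q = P(C1), equating R1's and R2's payoffs gives −3q − 3 = 12q − 6 ⇒ q = 1/5.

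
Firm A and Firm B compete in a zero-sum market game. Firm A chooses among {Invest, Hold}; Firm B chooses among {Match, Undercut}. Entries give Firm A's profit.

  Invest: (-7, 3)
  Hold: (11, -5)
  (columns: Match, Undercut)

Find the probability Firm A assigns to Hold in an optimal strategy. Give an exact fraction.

Row minima: Invest → -7, Hold → -5; maximin = -5.
Column maxima: Match → 11, Undercut → 3; minimax = 3.
-5 ≠ 3, so there is no saddle point; optimal play is mixed.
Let Firm A play Invest with probability p. Expected payoff against Match: (-7)p + 11(1−p) = −18p + 11; against Undercut: 3p + (-5)(1−p) = 8p − 5.
Setting these equal: −18p + 11 = 8p − 5 ⇒ −26p = -16 ⇒ p = 8/13, and the value is (-18)·(8/13) + 11 = -1/13.
For Firm B: with q = P(Match), equating Invest's and Hold's payoffs gives −10q + 3 = 16q − 5 ⇒ q = 4/13.

5/13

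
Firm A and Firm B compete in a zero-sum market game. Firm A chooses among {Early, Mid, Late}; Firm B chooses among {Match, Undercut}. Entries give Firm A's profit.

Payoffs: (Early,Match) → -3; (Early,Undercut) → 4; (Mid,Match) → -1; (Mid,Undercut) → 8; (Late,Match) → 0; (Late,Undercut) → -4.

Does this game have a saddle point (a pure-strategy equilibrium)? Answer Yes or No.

No

Row minima: Early → -3, Mid → -1, Late → -4; maximin = -1.
Column maxima: Match → 0, Undercut → 8; minimax = 0.
-1 ≠ 0, so no pure-strategy equilibrium exists.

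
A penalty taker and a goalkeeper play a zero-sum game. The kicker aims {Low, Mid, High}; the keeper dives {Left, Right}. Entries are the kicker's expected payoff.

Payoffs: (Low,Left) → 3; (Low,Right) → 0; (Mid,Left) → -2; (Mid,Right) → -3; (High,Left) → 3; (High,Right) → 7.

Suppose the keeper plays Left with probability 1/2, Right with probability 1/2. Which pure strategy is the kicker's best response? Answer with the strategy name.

High

Expected payoff of Low: (1/2)·3 + (1/2)·0 = 3/2.
Expected payoff of Mid: (1/2)·(-2) + (1/2)·(-3) = -5/2.
Expected payoff of High: (1/2)·3 + (1/2)·7 = 5.
The largest is 5, so the kicker's best response is High.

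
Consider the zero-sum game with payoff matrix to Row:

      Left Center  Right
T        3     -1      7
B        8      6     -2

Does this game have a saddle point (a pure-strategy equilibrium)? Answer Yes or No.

No

Row minima: T → -1, B → -2; maximin = -1.
Column maxima: Left → 8, Center → 6, Right → 7; minimax = 6.
-1 ≠ 6, so no pure-strategy equilibrium exists.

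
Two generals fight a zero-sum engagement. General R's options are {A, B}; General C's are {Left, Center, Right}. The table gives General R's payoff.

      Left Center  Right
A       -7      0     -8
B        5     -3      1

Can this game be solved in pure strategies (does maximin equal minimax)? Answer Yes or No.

Row minima: A → -8, B → -3; maximin = -3.
Column maxima: Left → 5, Center → 0, Right → 1; minimax = 0.
-3 ≠ 0, so no pure-strategy equilibrium exists.

No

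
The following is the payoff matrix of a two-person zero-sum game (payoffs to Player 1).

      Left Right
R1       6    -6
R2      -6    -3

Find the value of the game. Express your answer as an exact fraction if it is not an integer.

-18/5

Row minima: R1 → -6, R2 → -6; maximin = -6.
Column maxima: Left → 6, Right → -3; minimax = -3.
-6 ≠ -3, so there is no saddle point; optimal play is mixed.
Let Player 1 play R1 with probability p. Expected payoff against Left: 6p + (-6)(1−p) = 12p − 6; against Right: (-6)p + (-3)(1−p) = −3p − 3.
Setting these equal: 12p − 6 = −3p − 3 ⇒ 15p = 3 ⇒ p = 1/5, and the value is (12)·(1/5) − 6 = -18/5.
For Player 2: with q = P(Left), equating R1's and R2's payoffs gives 12q − 6 = −3q − 3 ⇒ q = 1/5.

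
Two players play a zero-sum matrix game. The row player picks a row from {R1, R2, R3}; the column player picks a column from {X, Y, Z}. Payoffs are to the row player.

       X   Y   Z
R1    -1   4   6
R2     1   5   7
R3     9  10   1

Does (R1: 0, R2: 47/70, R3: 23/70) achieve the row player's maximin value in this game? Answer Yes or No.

Against X this mix gives (47/70)·1 + (23/70)·9 = 127/35.
Against Y this mix gives (47/70)·5 + (23/70)·10 = 93/14.
Against Z this mix gives (47/70)·7 + (23/70)·1 = 176/35.
The column player will play X, holding the row player to 127/35. Shifting weight toward the row that does better against X would raise this floor (the equalizing mix achieves 31/7 against both X and Z), so the proposed strategy is not optimal.

No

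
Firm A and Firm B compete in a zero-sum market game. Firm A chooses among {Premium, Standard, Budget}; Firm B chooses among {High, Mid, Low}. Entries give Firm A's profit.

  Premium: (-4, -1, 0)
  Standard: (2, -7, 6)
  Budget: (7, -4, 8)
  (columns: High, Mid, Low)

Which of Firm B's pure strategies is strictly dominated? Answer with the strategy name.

High holds Firm A's payoff strictly below Low in every row: -4 < 0, 2 < 6, 7 < 8.
So Low is strictly dominated for Firm B.

Low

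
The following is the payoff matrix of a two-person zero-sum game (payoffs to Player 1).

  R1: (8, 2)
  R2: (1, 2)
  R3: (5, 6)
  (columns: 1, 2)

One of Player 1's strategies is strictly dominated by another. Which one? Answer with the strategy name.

R2

R3 gives a strictly higher payoff than R2 against every column: 5 > 1, 6 > 2.
So R2 is strictly dominated and Player 1 never plays it.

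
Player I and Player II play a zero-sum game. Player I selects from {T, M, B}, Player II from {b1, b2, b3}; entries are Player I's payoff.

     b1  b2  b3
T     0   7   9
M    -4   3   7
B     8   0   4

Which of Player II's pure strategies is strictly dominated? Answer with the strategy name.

b2 holds Player I's payoff strictly below b3 in every row: 7 < 9, 3 < 7, 0 < 4.
So b3 is strictly dominated for Player II.

b3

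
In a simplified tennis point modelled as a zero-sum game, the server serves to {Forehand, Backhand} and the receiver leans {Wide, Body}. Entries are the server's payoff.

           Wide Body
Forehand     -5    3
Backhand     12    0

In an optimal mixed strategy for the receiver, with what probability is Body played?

Row minima: Forehand → -5, Backhand → 0; maximin = 0.
Column maxima: Wide → 12, Body → 3; minimax = 3.
0 ≠ 3, so there is no saddle point; optimal play is mixed.
Let the server play Forehand with probability p. Expected payoff against Wide: (-5)p + 12(1−p) = −17p + 12; against Body: 3p + 0(1−p) = 3p.
Setting these equal: −17p + 12 = 3p ⇒ −20p = -12 ⇒ p = 3/5, and the value is (-17)·(3/5) + 12 = 9/5.
For the receiver: with q = P(Wide), equating Forehand's and Backhand's payoffs gives −8q + 3 = 12q ⇒ q = 3/20.

17/20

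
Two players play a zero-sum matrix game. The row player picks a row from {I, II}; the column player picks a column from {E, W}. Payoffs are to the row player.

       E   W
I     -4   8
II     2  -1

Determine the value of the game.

Row minima: I → -4, II → -1; maximin = -1.
Column maxima: E → 2, W → 8; minimax = 2.
-1 ≠ 2, so there is no saddle point; optimal play is mixed.
Let the row player play I with probability p. Expected payoff against E: (-4)p + 2(1−p) = −6p + 2; against W: 8p + (-1)(1−p) = 9p − 1.
Setting these equal: −6p + 2 = 9p − 1 ⇒ −15p = -3 ⇒ p = 1/5, and the value is (-6)·(1/5) + 2 = 4/5.
For the column player: with q = P(E), equating I's and II's payoffs gives −12q + 8 = 3q − 1 ⇒ q = 3/5.

4/5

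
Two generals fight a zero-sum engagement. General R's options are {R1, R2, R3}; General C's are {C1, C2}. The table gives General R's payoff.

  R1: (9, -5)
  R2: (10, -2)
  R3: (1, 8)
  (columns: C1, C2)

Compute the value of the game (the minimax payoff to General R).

Row minima: R1 → -5, R2 → -2, R3 → 1; maximin = 1.
Column maxima: C1 → 10, C2 → 8; minimax = 8.
1 ≠ 8, so there is no saddle point; optimal play is mixed.
R1 is strictly dominated by R2, so General R never plays it.
On the remaining 2×2 (R2, R3 vs C1, C2):
Let General R play R2 with probability p. Expected payoff against C1: 10p + 1(1−p) = 9p + 1; against C2: (-2)p + 8(1−p) = −10p + 8.
Setting these equal: 9p + 1 = −10p + 8 ⇒ 19p = 7 ⇒ p = 7/19, and the value is (9)·(7/19) + 1 = 82/19.
For General C: with q = P(C1), equating R2's and R3's payoffs gives 12q − 2 = −7q + 8 ⇒ q = 10/19.

82/19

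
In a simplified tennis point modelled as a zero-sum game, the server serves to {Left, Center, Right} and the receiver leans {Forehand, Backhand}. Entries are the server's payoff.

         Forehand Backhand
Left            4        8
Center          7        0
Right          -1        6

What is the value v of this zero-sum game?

Row minima: Left → 4, Center → 0, Right → -1; maximin = 4.
Column maxima: Forehand → 7, Backhand → 8; minimax = 7.
4 ≠ 7, so there is no saddle point; optimal play is mixed.
Right is strictly dominated by Left, so the server never plays it.
On the remaining 2×2 (Left, Center vs Forehand, Backhand):
Let the server play Left with probability p. Expected payoff against Forehand: 4p + 7(1−p) = −3p + 7; against Backhand: 8p + 0(1−p) = 8p.
Setting these equal: −3p + 7 = 8p ⇒ −11p = -7 ⇒ p = 7/11, and the value is (-3)·(7/11) + 7 = 56/11.
For the receiver: with q = P(Forehand), equating Left's and Center's payoffs gives −4q + 8 = 7q ⇒ q = 8/11.

56/11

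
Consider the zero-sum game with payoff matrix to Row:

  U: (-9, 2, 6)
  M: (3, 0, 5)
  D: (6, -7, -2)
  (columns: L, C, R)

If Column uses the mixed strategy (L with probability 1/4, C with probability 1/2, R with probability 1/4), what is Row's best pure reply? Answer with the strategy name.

M

Expected payoff of U: (1/4)·(-9) + (1/2)·2 + (1/4)·6 = 1/4.
Expected payoff of M: (1/4)·3 + (1/2)·0 + (1/4)·5 = 2.
Expected payoff of D: (1/4)·6 + (1/2)·(-7) + (1/4)·(-2) = -5/2.
The largest is 2, so Row's best response is M.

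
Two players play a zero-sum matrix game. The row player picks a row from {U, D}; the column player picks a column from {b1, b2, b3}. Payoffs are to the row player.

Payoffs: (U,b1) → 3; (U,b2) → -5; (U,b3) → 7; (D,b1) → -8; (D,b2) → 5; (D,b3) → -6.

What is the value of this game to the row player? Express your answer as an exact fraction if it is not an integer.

Row minima: U → -5, D → -8; maximin = -5.
Column maxima: b1 → 3, b2 → 5, b3 → 7; minimax = 3.
-5 ≠ 3, so there is no saddle point; optimal play is mixed.
b3 is strictly dominated by b1 (it gives the row player strictly more in every row), so the column player never plays it.
On the remaining 2×2 (U, D vs b1, b2):
Let the row player play U with probability p. Expected payoff against b1: 3p + (-8)(1−p) = 11p − 8; against b2: (-5)p + 5(1−p) = −10p + 5.
Setting these equal: 11p − 8 = −10p + 5 ⇒ 21p = 13 ⇒ p = 13/21, and the value is (11)·(13/21) − 8 = -25/21.
For the column player: with q = P(b1), equating U's and D's payoffs gives 8q − 5 = −13q + 5 ⇒ q = 10/21.

-25/21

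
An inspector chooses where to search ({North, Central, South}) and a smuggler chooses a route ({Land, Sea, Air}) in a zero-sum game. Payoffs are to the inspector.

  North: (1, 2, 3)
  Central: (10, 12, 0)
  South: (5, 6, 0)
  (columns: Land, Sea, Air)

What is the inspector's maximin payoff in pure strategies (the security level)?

1

Row minima: North → 1, Central → 0, South → 0.
The best of these is 1.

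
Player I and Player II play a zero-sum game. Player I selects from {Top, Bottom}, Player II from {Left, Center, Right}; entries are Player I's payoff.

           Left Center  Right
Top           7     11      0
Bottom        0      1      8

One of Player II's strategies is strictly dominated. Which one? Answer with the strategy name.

Left holds Player I's payoff strictly below Center in every row: 7 < 11, 0 < 1.
So Center is strictly dominated for Player II.

Center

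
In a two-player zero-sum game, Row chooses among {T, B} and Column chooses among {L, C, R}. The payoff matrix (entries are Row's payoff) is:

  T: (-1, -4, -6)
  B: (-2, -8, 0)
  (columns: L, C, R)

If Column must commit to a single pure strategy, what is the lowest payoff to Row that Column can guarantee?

Column maxima: L → -1, C → -4, R → 0.
The smallest of these is -4.

-4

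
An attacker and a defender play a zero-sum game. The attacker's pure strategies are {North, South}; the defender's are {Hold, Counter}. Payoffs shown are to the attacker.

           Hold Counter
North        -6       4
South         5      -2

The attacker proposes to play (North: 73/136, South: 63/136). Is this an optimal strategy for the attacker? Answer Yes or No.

No

Against Hold this mix gives (73/136)·(-6) + (63/136)·5 = -123/136.
Against Counter this mix gives (73/136)·4 + (63/136)·(-2) = 83/68.
The defender will play Hold, holding the attacker to -123/136. Shifting weight toward the row that does better against Hold would raise this floor (the equalizing mix achieves 8/17 against both Hold and Counter), so the proposed strategy is not optimal.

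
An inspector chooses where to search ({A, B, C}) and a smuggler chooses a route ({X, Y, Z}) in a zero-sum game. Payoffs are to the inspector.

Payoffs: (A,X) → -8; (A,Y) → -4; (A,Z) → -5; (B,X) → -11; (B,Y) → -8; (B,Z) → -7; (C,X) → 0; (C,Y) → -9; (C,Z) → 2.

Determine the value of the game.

-72/13

Row minima: A → -8, B → -11, C → -9; maximin = -8.
Column maxima: X → 0, Y → -4, Z → 2; minimax = -4.
-8 ≠ -4, so there is no saddle point; optimal play is mixed.
B is strictly dominated by A, so the inspector never plays it.
Z is strictly dominated by X (it gives the inspector strictly more in every row), so the smuggler never plays it.
On the remaining 2×2 (A, C vs X, Y):
Let the inspector play A with probability p. Expected payoff against X: (-8)p + 0(1−p) = −8p; against Y: (-4)p + (-9)(1−p) = 5p − 9.
Setting these equal: −8p = 5p − 9 ⇒ −13p = -9 ⇒ p = 9/13, and the value is (-8)·(9/13) = -72/13.
For the smuggler: with q = P(X), equating A's and C's payoffs gives −4q − 4 = 9q − 9 ⇒ q = 5/13.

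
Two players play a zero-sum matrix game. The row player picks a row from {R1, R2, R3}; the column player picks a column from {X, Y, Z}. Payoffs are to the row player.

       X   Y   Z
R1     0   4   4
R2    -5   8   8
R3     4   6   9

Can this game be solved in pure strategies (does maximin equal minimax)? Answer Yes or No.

Yes

Row minima: R1 → 0, R2 → -5, R3 → 4; maximin = 4.
Column maxima: X → 4, Y → 8, Z → 9; minimax = 4.
maximin = minimax = 4, so a saddle point exists.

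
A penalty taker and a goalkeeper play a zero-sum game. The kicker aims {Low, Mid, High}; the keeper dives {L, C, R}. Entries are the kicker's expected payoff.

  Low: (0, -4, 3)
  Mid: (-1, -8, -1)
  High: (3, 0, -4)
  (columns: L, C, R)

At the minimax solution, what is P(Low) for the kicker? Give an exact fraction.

4/11

Row minima: Low → -4, Mid → -8, High → -4; maximin = -4.
Column maxima: L → 3, C → 0, R → 3; minimax = 0.
-4 ≠ 0, so there is no saddle point; optimal play is mixed.
Mid is strictly dominated by Low, so the kicker never plays it.
L is strictly dominated by C (it gives the kicker strictly more in every row), so the keeper never plays it.
On the remaining 2×2 (Low, High vs C, R):
Let the kicker play Low with probability p. Expected payoff against C: (-4)p + 0(1−p) = −4p; against R: 3p + (-4)(1−p) = 7p − 4.
Setting these equal: −4p = 7p − 4 ⇒ −11p = -4 ⇒ p = 4/11, and the value is (-4)·(4/11) = -16/11.
For the keeper: with q = P(C), equating Low's and High's payoffs gives −7q + 3 = 4q − 4 ⇒ q = 7/11.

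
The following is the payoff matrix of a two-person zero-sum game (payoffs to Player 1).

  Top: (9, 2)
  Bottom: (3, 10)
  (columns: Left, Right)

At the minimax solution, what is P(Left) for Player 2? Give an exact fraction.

4/7

Row minima: Top → 2, Bottom → 3; maximin = 3.
Column maxima: Left → 9, Right → 10; minimax = 9.
3 ≠ 9, so there is no saddle point; optimal play is mixed.
Let Player 1 play Top with probability p. Expected payoff against Left: 9p + 3(1−p) = 6p + 3; against Right: 2p + 10(1−p) = −8p + 10.
Setting these equal: 6p + 3 = −8p + 10 ⇒ 14p = 7 ⇒ p = 1/2, and the value is (6)·(1/2) + 3 = 6.
For Player 2: with q = P(Left), equating Top's and Bottom's payoffs gives 7q + 2 = −7q + 10 ⇒ q = 4/7.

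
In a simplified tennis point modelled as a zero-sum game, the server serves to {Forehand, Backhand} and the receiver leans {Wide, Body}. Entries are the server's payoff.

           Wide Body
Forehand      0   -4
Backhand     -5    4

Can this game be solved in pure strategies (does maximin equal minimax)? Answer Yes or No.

Row minima: Forehand → -4, Backhand → -5; maximin = -4.
Column maxima: Wide → 0, Body → 4; minimax = 0.
-4 ≠ 0, so no pure-strategy equilibrium exists.

No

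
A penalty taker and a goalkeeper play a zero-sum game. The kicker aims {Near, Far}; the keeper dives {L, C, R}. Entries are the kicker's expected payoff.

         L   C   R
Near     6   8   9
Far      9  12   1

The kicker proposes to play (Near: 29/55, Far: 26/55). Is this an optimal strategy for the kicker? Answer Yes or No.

Against L this mix gives (29/55)·6 + (26/55)·9 = 408/55.
Against C this mix gives (29/55)·8 + (26/55)·12 = 544/55.
Against R this mix gives (29/55)·9 + (26/55)·1 = 287/55.
The keeper will play R, holding the kicker to 287/55. Shifting weight toward the row that does better against R would raise this floor (the equalizing mix achieves 75/11 against both R and L), so the proposed strategy is not optimal.

No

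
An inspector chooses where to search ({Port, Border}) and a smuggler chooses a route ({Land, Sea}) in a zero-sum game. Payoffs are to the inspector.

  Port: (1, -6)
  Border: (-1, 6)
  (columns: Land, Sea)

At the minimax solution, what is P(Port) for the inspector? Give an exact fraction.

Row minima: Port → -6, Border → -1; maximin = -1.
Column maxima: Land → 1, Sea → 6; minimax = 1.
-1 ≠ 1, so there is no saddle point; optimal play is mixed.
Let the inspector play Port with probability p. Expected payoff against Land: 1p + (-1)(1−p) = 2p − 1; against Sea: (-6)p + 6(1−p) = −12p + 6.
Setting these equal: 2p − 1 = −12p + 6 ⇒ 14p = 7 ⇒ p = 1/2, and the value is (2)·(1/2) − 1 = 0.
For the smuggler: with q = P(Land), equating Port's and Border's payoffs gives 7q − 6 = −7q + 6 ⇒ q = 6/7.

1/2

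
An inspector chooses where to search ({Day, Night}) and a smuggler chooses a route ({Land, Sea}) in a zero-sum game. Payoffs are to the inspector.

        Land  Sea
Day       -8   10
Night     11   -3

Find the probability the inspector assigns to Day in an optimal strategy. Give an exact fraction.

Row minima: Day → -8, Night → -3; maximin = -3.
Column maxima: Land → 11, Sea → 10; minimax = 10.
-3 ≠ 10, so there is no saddle point; optimal play is mixed.
Let the inspector play Day with probability p. Expected payoff against Land: (-8)p + 11(1−p) = −19p + 11; against Sea: 10p + (-3)(1−p) = 13p − 3.
Setting these equal: −19p + 11 = 13p − 3 ⇒ −32p = -14 ⇒ p = 7/16, and the value is (-19)·(7/16) + 11 = 43/16.
For the smuggler: with q = P(Land), equating Day's and Night's payoffs gives −18q + 10 = 14q − 3 ⇒ q = 13/32.

7/16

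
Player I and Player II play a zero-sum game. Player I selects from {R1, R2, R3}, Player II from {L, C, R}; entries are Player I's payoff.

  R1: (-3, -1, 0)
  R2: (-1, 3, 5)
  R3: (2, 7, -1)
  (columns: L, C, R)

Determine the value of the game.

1

Row minima: R1 → -3, R2 → -1, R3 → -1; maximin = -1.
Column maxima: L → 2, C → 7, R → 5; minimax = 2.
-1 ≠ 2, so there is no saddle point; optimal play is mixed.
R1 is strictly dominated by R2, so Player I never plays it.
C is strictly dominated by L (it gives Player I strictly more in every row), so Player II never plays it.
On the remaining 2×2 (R2, R3 vs L, R):
Let Player I play R2 with probability p. Expected payoff against L: (-1)p + 2(1−p) = −3p + 2; against R: 5p + (-1)(1−p) = 6p − 1.
Setting these equal: −3p + 2 = 6p − 1 ⇒ −9p = -3 ⇒ p = 1/3, and the value is (-3)·(1/3) + 2 = 1.
For Player II: with q = P(L), equating R2's and R3's payoffs gives −6q + 5 = 3q − 1 ⇒ q = 2/3.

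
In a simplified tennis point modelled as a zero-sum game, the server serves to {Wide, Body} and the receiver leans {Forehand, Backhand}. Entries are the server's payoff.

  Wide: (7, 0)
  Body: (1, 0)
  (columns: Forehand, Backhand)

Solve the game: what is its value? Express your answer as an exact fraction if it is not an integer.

0

Row minima: Wide → 0, Body → 0; maximin = 0.
Column maxima: Forehand → 7, Backhand → 0; minimax = 0.
Since maximin = minimax = 0, there is a saddle point and the value is 0.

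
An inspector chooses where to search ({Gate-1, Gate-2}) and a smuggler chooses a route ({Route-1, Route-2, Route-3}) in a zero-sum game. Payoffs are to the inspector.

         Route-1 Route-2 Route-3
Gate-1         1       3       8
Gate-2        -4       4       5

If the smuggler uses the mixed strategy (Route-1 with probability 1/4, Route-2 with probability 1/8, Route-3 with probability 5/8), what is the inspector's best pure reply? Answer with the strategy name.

Gate-1

Expected payoff of Gate-1: (1/4)·1 + (1/8)·3 + (5/8)·8 = 45/8.
Expected payoff of Gate-2: (1/4)·(-4) + (1/8)·4 + (5/8)·5 = 21/8.
The largest is 45/8, so the inspector's best response is Gate-1.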